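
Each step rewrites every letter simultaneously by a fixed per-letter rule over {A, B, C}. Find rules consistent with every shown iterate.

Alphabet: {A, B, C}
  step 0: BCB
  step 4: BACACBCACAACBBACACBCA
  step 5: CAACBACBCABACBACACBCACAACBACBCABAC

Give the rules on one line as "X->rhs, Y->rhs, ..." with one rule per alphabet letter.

A->AC, B->CA, C->B

  step 4 ⇒ step 5: BACACBCACAACBBACACBCA ⇒ CA·AC·B·AC·B·CA·B·AC·B·AC·AC·B·CA·CA·AC·B·AC·B·CA·B·AC
    A ↦ AC
    B ↦ CA
    C ↦ B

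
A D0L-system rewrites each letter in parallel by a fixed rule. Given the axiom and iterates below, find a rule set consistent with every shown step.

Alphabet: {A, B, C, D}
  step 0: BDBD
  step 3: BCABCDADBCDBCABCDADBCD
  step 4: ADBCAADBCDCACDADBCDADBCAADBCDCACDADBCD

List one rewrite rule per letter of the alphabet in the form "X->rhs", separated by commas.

A->CA, B->AD, C->B, D->CD

  step 3 ⇒ step 4: BCABCDADBCDBCABCDADBCD ⇒ AD·B·CA·AD·B·CD·CA·CD·AD·B·CD·AD·B·CA·AD·B·CD·CA·CD·AD·B·CD
    A ↦ CA
    B ↦ AD
    C ↦ B
    D ↦ CD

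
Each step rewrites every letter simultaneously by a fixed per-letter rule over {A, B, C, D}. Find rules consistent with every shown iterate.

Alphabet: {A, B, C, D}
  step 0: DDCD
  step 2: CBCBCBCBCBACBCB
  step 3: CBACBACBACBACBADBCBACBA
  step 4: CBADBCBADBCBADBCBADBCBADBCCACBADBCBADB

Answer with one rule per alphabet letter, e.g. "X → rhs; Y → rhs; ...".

A->DB, B->A, C->CB, D->CC

  step 3 ⇒ step 4: CBACBACBACBACBADBCBACBA ⇒ CB·A·DB·CB·A·DB·CB·A·DB·CB·A·DB·CB·A·DB·CC·A·CB·A·DB·CB·A·DB
    A ↦ DB
    B ↦ A
    C ↦ CB
    D ↦ CC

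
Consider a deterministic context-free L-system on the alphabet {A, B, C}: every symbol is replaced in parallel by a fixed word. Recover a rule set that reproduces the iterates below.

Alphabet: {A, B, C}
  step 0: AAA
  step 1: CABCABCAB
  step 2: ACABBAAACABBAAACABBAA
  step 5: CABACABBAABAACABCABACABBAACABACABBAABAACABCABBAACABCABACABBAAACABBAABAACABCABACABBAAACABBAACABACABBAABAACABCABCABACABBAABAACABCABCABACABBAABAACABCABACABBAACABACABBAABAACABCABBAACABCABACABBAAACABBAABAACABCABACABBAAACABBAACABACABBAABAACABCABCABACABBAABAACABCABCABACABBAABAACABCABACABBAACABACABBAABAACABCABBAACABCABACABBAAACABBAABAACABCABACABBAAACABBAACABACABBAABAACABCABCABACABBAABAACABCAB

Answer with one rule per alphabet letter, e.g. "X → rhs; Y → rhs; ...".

A->CAB, B->BAA, C->A

  step 1 ⇒ step 2: CABCABCAB ⇒ A·CAB·BAA·A·CAB·BAA·A·CAB·BAA
    A ↦ CAB
    B ↦ BAA
    C ↦ A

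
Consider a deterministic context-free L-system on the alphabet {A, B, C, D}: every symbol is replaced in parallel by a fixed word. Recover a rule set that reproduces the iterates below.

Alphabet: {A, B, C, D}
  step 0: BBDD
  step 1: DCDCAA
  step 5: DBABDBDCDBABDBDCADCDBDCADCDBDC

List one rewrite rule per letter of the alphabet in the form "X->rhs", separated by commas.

  step 0 ⇒ step 1: BBDD ⇒ DC·DC·A·A
    B ↦ DC
    D ↦ A
    A ↦ DB  (constrained at step 1)
    C ↦ B  (constrained at step 1)

A->DB, B->DC, C->B, D->A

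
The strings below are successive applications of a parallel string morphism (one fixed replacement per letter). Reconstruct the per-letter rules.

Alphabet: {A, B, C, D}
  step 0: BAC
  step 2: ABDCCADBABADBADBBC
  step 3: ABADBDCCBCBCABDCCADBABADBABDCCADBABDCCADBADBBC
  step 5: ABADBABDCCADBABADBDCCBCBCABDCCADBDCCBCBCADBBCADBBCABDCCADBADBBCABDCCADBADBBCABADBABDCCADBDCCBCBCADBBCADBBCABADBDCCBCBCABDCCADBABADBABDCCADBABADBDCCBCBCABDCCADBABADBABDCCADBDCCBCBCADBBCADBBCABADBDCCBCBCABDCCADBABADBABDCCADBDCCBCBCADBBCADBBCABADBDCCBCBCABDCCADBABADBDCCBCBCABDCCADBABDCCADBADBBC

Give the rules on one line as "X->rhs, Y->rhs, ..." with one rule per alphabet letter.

  step 2 ⇒ step 3: ABDCCADBABADBADBBC ⇒ AB·ADB·DCC·BC·BC·AB·DCC·ADB·AB·ADB·AB·DCC·ADB·AB·DCC·ADB·ADB·BC
    A ↦ AB
    B ↦ ADB
    C ↦ BC
    D ↦ DCC

A->AB, B->ADB, C->BC, D->DCC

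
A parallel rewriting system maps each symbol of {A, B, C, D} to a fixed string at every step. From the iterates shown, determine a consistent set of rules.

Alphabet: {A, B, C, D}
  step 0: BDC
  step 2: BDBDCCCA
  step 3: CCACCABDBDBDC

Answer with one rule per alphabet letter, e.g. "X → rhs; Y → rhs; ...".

A->C, B->CC, C->BD, D->A

  step 2 ⇒ step 3: BDBDCCCA ⇒ CC·A·CC·A·BD·BD·BD·C
    A ↦ C
    B ↦ CC
    C ↦ BD
    D ↦ A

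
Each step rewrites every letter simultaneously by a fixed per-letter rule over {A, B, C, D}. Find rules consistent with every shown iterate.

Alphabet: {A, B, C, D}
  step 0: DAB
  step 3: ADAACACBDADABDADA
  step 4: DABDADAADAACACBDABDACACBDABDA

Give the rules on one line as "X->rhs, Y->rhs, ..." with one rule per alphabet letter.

  step 3 ⇒ step 4: ADAACACBDADABDADA ⇒ DA·B·DA·DA·A·DA·A·CAC·B·DA·B·DA·CAC·B·DA·B·DA
    A ↦ DA
    B ↦ CAC
    C ↦ A
    D ↦ B

A->DA, B->CAC, C->A, D->B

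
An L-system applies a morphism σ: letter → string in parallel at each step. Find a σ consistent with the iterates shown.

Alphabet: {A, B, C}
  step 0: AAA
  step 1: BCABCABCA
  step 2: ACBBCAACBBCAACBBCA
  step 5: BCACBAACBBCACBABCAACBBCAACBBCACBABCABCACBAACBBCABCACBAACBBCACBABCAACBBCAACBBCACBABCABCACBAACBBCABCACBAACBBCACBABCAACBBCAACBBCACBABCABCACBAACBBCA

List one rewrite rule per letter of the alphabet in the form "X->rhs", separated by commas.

A->BCA, B->A, C->CB

  step 1 ⇒ step 2: BCABCABCA ⇒ A·CB·BCA·A·CB·BCA·A·CB·BCA
    A ↦ BCA
    B ↦ A
    C ↦ CB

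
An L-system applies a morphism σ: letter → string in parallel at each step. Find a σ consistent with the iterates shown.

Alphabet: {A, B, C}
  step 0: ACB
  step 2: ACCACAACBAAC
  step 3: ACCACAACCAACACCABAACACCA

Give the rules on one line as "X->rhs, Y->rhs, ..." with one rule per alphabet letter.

A->AC, B->BA, C->CA

  step 2 ⇒ step 3: ACCACAACBAAC ⇒ AC·CA·CA·AC·CA·AC·AC·CA·BA·AC·AC·CA
    A ↦ AC
    B ↦ BA
    C ↦ CA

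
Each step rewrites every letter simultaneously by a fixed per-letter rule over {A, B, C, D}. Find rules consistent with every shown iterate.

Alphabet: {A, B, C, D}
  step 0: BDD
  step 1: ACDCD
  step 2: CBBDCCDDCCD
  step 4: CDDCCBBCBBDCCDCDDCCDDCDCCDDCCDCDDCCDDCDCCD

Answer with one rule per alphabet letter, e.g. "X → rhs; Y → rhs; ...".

A->CBB, B->A, C->DC, D->CD

  step 1 ⇒ step 2: ACDCD ⇒ CBB·DC·CD·DC·CD
    A ↦ CBB
    C ↦ DC
    D ↦ CD
  step 0 ⇒ step 1: BDD ⇒ A·CD·CD
    B ↦ A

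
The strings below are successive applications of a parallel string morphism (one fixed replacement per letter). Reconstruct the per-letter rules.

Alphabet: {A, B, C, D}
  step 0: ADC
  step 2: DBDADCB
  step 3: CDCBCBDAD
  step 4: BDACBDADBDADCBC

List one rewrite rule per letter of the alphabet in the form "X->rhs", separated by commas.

A->B, B->D, C->BDA, D->C

  step 3 ⇒ step 4: CDCBCBDAD ⇒ BDA·C·BDA·D·BDA·D·C·B·C
    A ↦ B
    B ↦ D
    C ↦ BDA
    D ↦ C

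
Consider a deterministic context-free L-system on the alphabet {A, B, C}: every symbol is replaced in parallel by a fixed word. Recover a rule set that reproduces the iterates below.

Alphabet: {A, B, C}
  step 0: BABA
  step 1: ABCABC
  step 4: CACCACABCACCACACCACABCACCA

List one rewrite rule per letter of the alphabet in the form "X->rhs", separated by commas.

A->C, B->AB, C->CA

  step 0 ⇒ step 1: BABA ⇒ AB·C·AB·C
    A ↦ C
    B ↦ AB
    C ↦ CA  (constrained at step 1)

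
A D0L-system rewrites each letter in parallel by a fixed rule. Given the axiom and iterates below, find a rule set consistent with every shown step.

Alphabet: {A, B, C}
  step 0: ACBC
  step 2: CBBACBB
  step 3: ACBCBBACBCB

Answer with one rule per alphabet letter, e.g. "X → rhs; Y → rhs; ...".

A->B, B->CB, C->A

  step 2 ⇒ step 3: CBBACBB ⇒ A·CB·CB·B·A·CB·CB
    A ↦ B
    B ↦ CB
    C ↦ A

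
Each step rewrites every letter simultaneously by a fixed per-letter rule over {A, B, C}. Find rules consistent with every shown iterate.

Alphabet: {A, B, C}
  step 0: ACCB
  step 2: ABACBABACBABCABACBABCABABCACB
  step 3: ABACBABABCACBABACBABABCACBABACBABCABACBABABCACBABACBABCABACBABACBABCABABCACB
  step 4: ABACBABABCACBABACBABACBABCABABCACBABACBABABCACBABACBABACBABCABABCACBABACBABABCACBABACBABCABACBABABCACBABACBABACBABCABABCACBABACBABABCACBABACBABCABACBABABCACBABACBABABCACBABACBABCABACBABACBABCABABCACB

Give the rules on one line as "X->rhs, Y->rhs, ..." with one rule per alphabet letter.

A->AB, B->ACB, C->ABC

  step 3 ⇒ step 4: ABACBABABCACBABACBABABCACBABACBABCABACBABABCACBABACBABCABACBABACBABCABABCACB ⇒ AB·ACB·AB·ABC·ACB·AB·ACB·AB·ACB·ABC·AB·ABC·ACB·AB·ACB·AB·ABC·ACB·AB·ACB·AB·ACB·ABC·AB·ABC·ACB·AB·ACB·AB·ABC·ACB·AB·ACB·ABC·AB·ACB·AB·ABC·ACB·AB·ACB·AB·ACB·ABC·AB·ABC·ACB·AB·ACB·AB·ABC·ACB·AB·ACB·ABC·AB·ACB·AB·ABC·ACB·AB·ACB·AB·ABC·ACB·AB·ACB·ABC·AB·ACB·AB·ACB·ABC·AB·ABC·ACB
    A ↦ AB
    B ↦ ACB
    C ↦ ABC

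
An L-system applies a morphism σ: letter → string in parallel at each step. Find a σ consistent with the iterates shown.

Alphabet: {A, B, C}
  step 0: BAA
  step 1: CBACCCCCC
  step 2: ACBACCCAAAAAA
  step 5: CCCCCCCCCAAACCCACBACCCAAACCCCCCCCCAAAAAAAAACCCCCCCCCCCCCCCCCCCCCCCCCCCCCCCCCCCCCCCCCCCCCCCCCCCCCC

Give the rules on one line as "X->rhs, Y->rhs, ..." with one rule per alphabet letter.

  step 1 ⇒ step 2: CBACCCCCC ⇒ A·CBA·CCC·A·A·A·A·A·A
    A ↦ CCC
    B ↦ CBA
    C ↦ A

A->CCC, B->CBA, C->A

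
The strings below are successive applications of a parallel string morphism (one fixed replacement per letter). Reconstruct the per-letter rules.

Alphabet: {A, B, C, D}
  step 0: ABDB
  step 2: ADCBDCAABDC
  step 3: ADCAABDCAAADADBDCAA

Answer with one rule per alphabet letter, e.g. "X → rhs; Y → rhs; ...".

A->AD, B->BD, C->AA, D->C

  step 2 ⇒ step 3: ADCBDCAABDC ⇒ AD·C·AA·BD·C·AA·AD·AD·BD·C·AA
    A ↦ AD
    B ↦ BD
    C ↦ AA
    D ↦ C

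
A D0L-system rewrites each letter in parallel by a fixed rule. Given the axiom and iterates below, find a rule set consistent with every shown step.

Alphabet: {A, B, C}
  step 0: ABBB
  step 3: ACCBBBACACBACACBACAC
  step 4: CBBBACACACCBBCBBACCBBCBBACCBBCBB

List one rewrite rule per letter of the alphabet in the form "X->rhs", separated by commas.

  step 3 ⇒ step 4: ACCBBBACACBACACBACAC ⇒ CB·B·B·AC·AC·AC·CB·B·CB·B·AC·CB·B·CB·B·AC·CB·B·CB·B
    A ↦ CB
    B ↦ AC
    C ↦ B

A->CB, B->AC, C->B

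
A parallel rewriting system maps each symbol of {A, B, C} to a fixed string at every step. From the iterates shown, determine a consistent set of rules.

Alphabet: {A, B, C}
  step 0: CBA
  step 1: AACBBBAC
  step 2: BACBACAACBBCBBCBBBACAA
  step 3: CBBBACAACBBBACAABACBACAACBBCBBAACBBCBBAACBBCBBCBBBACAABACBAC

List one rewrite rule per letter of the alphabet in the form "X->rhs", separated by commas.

  step 2 ⇒ step 3: BACBACAACBBCBBCBBBACAA ⇒ CBB·BAC·AA·CBB·BAC·AA·BAC·BAC·AA·CBB·CBB·AA·CBB·CBB·AA·CBB·CBB·CBB·BAC·AA·BAC·BAC
    A ↦ BAC
    B ↦ CBB
    C ↦ AA

A->BAC, B->CBB, C->AA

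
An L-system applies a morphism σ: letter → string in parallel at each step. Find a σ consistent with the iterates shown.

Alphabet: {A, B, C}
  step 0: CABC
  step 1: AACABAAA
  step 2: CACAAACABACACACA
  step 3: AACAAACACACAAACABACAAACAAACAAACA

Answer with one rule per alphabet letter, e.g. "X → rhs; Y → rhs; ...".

A->CA, B->BA, C->AA

  step 2 ⇒ step 3: CACAAACABACACACA ⇒ AA·CA·AA·CA·CA·CA·AA·CA·BA·CA·AA·CA·AA·CA·AA·CA
    A ↦ CA
    B ↦ BA
    C ↦ AA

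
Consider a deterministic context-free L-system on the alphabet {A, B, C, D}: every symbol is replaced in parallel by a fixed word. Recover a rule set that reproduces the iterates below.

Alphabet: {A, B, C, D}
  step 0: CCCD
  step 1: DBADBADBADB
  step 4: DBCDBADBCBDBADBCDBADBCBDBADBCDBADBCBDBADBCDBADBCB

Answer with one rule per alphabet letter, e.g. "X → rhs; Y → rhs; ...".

  step 0 ⇒ step 1: CCCD ⇒ DBA·DBA·DBA·DB
    C ↦ DBA
    D ↦ DB
    A ↦ B  (constrained at step 1)
    B ↦ C  (constrained at step 1)

A->B, B->C, C->DBA, D->DB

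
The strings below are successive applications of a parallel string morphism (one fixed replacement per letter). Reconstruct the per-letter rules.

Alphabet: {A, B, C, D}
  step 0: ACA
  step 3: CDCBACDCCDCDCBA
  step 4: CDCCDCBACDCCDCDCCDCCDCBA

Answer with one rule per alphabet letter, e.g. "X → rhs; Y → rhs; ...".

  step 3 ⇒ step 4: CDCBACDCCDCDCBA ⇒ CD·C·CD·C·BA·CD·C·CD·CD·C·CD·C·CD·C·BA
    A ↦ BA
    B ↦ C
    C ↦ CD
    D ↦ C

A->BA, B->C, C->CD, D->C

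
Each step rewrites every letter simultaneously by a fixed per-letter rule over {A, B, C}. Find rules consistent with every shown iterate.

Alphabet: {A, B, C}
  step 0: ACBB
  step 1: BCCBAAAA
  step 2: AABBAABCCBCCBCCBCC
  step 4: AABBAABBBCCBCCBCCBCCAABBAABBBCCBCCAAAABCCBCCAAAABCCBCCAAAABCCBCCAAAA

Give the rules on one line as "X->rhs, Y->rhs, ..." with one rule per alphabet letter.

A->BCC, B->AA, C->B

  step 1 ⇒ step 2: BCCBAAAA ⇒ AA·B·B·AA·BCC·BCC·BCC·BCC
    A ↦ BCC
    B ↦ AA
    C ↦ B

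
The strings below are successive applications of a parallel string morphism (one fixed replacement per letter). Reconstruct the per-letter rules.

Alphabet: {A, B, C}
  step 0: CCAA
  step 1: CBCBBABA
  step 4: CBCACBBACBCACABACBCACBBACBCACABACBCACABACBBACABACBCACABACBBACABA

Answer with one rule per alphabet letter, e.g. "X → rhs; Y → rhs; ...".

A->BA, B->CA, C->CB

  step 0 ⇒ step 1: CCAA ⇒ CB·CB·BA·BA
    A ↦ BA
    C ↦ CB
    B ↦ CA  (constrained at step 1)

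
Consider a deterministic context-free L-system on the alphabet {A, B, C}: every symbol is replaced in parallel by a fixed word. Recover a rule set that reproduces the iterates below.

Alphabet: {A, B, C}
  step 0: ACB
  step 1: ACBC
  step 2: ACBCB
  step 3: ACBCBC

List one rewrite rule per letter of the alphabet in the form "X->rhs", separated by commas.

  step 2 ⇒ step 3: ACBCB ⇒ AC·B·C·B·C
    A ↦ AC
    B ↦ C
    C ↦ B

A->AC, B->C, C->B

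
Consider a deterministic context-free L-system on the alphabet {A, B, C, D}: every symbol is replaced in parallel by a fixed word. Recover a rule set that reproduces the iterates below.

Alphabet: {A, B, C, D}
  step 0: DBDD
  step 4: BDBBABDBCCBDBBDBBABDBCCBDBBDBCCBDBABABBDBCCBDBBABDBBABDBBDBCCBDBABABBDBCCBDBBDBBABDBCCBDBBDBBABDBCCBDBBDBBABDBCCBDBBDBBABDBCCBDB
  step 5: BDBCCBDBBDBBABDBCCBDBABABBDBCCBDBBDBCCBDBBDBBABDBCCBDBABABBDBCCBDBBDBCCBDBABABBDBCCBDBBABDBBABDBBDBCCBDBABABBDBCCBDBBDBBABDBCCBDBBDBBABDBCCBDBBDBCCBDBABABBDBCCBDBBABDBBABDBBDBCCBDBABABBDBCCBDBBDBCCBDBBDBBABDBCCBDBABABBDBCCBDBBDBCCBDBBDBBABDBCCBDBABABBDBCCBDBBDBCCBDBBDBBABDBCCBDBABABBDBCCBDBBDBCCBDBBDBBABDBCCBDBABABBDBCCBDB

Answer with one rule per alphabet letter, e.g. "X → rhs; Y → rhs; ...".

A->BA, B->BDB, C->AB, D->CC

  step 4 ⇒ step 5: BDBBABDBCCBDBBDBBABDBCCBDBBDBCCBDBABABBDBCCBDBBABDBBABDBBDBCCBDBABABBDBCCBDBBDBBABDBCCBDBBDBBABDBCCBDBBDBBABDBCCBDBBDBBABDBCCBDB ⇒ BDB·CC·BDB·BDB·BA·BDB·CC·BDB·AB·AB·BDB·CC·BDB·BDB·CC·BDB·BDB·BA·BDB·CC·BDB·AB·AB·BDB·CC·BDB·BDB·CC·BDB·AB·AB·BDB·CC·BDB·BA·BDB·BA·BDB·BDB·CC·BDB·AB·AB·BDB·CC·BDB·BDB·BA·BDB·CC·BDB·BDB·BA·BDB·CC·BDB·BDB·CC·BDB·AB·AB·BDB·CC·BDB·BA·BDB·BA·BDB·BDB·CC·BDB·AB·AB·BDB·CC·BDB·BDB·CC·BDB·BDB·BA·BDB·CC·BDB·AB·AB·BDB·CC·BDB·BDB·CC·BDB·BDB·BA·BDB·CC·BDB·AB·AB·BDB·CC·BDB·BDB·CC·BDB·BDB·BA·BDB·CC·BDB·AB·AB·BDB·CC·BDB·BDB·CC·BDB·BDB·BA·BDB·CC·BDB·AB·AB·BDB·CC·BDB
    A ↦ BA
    B ↦ BDB
    C ↦ AB
    D ↦ CC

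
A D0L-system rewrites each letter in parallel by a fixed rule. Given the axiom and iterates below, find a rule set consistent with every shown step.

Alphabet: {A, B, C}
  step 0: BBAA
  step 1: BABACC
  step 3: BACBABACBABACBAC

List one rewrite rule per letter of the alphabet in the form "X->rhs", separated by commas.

A->C, B->BA, C->BA

  step 0 ⇒ step 1: BBAA ⇒ BA·BA·C·C
    A ↦ C
    B ↦ BA
    C ↦ BA  (constrained at step 1)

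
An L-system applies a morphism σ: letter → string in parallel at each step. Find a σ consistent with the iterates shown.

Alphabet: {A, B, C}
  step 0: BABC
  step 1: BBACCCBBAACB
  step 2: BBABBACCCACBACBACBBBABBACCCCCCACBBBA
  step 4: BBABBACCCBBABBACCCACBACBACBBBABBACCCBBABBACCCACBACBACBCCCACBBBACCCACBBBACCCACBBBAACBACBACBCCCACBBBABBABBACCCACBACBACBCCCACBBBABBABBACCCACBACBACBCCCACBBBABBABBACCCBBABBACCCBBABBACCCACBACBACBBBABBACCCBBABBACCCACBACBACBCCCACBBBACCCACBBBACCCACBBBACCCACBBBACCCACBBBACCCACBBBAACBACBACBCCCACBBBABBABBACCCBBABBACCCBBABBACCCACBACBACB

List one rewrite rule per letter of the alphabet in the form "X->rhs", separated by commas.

  step 1 ⇒ step 2: BBACCCBBAACB ⇒ BBA·BBA·CCC·ACB·ACB·ACB·BBA·BBA·CCC·CCC·ACB·BBA
    A ↦ CCC
    B ↦ BBA
    C ↦ ACB

A->CCC, B->BBA, C->ACB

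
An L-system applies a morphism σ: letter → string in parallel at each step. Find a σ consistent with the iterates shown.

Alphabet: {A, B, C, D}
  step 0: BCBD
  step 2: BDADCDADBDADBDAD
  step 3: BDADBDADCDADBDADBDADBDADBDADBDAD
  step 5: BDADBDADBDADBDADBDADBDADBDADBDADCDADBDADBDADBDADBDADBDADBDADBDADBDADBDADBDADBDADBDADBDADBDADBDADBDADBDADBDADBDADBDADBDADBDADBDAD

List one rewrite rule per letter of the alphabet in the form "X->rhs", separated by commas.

A->BD, B->BD, C->CD, D->AD

  step 2 ⇒ step 3: BDADCDADBDADBDAD ⇒ BD·AD·BD·AD·CD·AD·BD·AD·BD·AD·BD·AD·BD·AD·BD·AD
    A ↦ BD
    B ↦ BD
    C ↦ CD
    D ↦ AD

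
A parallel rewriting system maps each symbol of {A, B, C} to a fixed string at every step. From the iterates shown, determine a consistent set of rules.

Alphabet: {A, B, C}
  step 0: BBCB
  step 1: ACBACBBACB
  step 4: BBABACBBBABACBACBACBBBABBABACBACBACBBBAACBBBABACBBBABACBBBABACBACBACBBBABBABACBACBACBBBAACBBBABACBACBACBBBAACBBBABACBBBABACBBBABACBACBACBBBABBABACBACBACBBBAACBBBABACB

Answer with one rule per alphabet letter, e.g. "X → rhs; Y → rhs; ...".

  step 0 ⇒ step 1: BBCB ⇒ ACB·ACB·B·ACB
    B ↦ ACB
    C ↦ B
    A ↦ BBA  (constrained at step 1)

A->BBA, B->ACB, C->B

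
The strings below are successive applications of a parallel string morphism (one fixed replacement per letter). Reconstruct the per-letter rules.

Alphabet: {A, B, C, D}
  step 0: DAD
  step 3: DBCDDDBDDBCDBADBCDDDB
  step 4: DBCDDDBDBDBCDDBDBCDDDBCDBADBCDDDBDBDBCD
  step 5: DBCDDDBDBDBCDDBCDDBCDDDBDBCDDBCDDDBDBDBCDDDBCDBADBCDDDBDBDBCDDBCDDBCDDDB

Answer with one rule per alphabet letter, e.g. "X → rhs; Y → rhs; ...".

  step 4 ⇒ step 5: DBCDDDBDBDBCDDBDBCDDDBCDBADBCDDDBDBDBCD ⇒ DB·CD·D·DB·DB·DB·CD·DB·CD·DB·CD·D·DB·DB·CD·DB·CD·D·DB·DB·DB·CD·D·DB·CD·BA·DB·CD·D·DB·DB·DB·CD·DB·CD·DB·CD·D·DB
    A ↦ BA
    B ↦ CD
    C ↦ D
    D ↦ DB

A->BA, B->CD, C->D, D->DB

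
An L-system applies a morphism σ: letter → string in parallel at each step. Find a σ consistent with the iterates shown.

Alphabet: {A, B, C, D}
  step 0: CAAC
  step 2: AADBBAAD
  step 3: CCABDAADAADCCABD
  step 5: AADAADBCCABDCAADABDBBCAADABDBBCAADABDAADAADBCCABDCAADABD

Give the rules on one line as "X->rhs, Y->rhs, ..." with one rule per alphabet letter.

  step 2 ⇒ step 3: AADBBAAD ⇒ C·C·ABD·AAD·AAD·C·C·ABD
    A ↦ C
    B ↦ AAD
    D ↦ ABD
    C ↦ B  (constrained at step 0)

A->C, B->AAD, C->B, D->ABD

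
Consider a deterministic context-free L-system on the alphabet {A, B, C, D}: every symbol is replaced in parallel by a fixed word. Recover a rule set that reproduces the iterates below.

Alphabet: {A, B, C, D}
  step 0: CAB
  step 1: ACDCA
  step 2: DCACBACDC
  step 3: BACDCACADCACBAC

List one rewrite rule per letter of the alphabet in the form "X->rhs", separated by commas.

  step 2 ⇒ step 3: DCACBACDC ⇒ B·AC·DC·AC·A·DC·AC·B·AC
    A ↦ DC
    B ↦ A
    C ↦ AC
    D ↦ B

A->DC, B->A, C->AC, D->B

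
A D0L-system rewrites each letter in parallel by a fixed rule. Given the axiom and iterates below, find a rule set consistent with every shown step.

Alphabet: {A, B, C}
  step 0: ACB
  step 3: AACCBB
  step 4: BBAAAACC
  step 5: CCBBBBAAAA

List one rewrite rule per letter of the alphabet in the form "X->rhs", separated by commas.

  step 4 ⇒ step 5: BBAAAACC ⇒ C·C·B·B·B·B·AA·AA
    A ↦ B
    B ↦ C
    C ↦ AA

A->B, B->C, C->AA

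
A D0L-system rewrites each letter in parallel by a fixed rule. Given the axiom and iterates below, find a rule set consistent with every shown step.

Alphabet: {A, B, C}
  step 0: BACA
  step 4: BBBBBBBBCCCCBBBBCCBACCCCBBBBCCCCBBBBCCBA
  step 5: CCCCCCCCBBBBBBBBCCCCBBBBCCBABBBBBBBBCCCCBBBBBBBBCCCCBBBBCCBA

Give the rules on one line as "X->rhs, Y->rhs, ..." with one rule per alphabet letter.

A->CBA, B->C, C->BB

  step 4 ⇒ step 5: BBBBBBBBCCCCBBBBCCBACCCCBBBBCCCCBBBBCCBA ⇒ C·C·C·C·C·C·C·C·BB·BB·BB·BB·C·C·C·C·BB·BB·C·CBA·BB·BB·BB·BB·C·C·C·C·BB·BB·BB·BB·C·C·C·C·BB·BB·C·CBA
    A ↦ CBA
    B ↦ C
    C ↦ BB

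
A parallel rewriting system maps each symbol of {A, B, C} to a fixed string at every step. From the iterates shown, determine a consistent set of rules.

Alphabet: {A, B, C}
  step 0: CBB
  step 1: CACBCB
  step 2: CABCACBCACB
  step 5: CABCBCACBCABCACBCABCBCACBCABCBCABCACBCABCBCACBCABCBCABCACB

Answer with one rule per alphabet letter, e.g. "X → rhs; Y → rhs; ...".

A->B, B->CB, C->CA

  step 1 ⇒ step 2: CACBCB ⇒ CA·B·CA·CB·CA·CB
    A ↦ B
    B ↦ CB
    C ↦ CA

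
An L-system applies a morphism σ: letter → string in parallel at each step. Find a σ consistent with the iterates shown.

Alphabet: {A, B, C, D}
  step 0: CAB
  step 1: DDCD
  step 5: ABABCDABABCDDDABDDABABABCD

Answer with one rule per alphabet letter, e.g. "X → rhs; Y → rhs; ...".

  step 0 ⇒ step 1: CAB ⇒ DD·C·D
    A ↦ C
    B ↦ D
    C ↦ DD
    D ↦ AB  (constrained at step 1)

A->C, B->D, C->DD, D->AB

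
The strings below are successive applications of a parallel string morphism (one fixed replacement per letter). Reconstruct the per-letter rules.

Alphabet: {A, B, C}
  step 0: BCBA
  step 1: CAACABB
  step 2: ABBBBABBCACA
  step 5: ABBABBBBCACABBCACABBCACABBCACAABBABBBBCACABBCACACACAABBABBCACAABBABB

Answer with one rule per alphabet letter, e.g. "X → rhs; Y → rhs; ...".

  step 1 ⇒ step 2: CAACABB ⇒ A·BB·BB·A·BB·CA·CA
    A ↦ BB
    B ↦ CA
    C ↦ A

A->BB, B->CA, C->A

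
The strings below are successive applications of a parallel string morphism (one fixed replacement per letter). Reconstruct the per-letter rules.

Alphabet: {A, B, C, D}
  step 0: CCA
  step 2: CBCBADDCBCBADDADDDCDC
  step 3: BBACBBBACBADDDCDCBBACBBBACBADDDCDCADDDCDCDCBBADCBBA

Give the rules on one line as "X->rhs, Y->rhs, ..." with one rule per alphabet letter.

A->ADD, B->CB, C->BBA, D->DC

  step 2 ⇒ step 3: CBCBADDCBCBADDADDDCDC ⇒ BBA·CB·BBA·CB·ADD·DC·DC·BBA·CB·BBA·CB·ADD·DC·DC·ADD·DC·DC·DC·BBA·DC·BBA
    A ↦ ADD
    B ↦ CB
    C ↦ BBA
    D ↦ DC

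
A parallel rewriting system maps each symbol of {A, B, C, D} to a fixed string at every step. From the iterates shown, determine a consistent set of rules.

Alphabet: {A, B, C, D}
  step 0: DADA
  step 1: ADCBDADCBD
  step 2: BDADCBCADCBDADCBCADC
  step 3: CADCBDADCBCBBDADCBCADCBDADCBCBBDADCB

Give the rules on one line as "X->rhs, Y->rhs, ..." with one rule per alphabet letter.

  step 2 ⇒ step 3: BDADCBCADCBDADCBCADC ⇒ C·ADC·BD·ADC·B·C·B·BD·ADC·B·C·ADC·BD·ADC·B·C·B·BD·ADC·B
    A ↦ BD
    B ↦ C
    C ↦ B
    D ↦ ADC

A->BD, B->C, C->B, D->ADC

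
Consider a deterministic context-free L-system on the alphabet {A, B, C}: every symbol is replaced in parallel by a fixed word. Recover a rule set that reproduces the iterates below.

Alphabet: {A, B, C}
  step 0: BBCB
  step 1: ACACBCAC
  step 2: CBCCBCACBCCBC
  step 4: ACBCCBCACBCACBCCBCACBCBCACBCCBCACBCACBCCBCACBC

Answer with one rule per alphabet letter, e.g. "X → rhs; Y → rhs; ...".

A->C, B->AC, C->BC

  step 1 ⇒ step 2: ACACBCAC ⇒ C·BC·C·BC·AC·BC·C·BC
    A ↦ C
    B ↦ AC
    C ↦ BC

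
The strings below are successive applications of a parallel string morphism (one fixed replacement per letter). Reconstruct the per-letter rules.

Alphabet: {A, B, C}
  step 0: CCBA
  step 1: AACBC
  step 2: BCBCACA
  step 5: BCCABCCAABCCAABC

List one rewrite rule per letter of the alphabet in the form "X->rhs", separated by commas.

A->BC, B->C, C->A

  step 1 ⇒ step 2: AACBC ⇒ BC·BC·A·C·A
    A ↦ BC
    B ↦ C
    C ↦ A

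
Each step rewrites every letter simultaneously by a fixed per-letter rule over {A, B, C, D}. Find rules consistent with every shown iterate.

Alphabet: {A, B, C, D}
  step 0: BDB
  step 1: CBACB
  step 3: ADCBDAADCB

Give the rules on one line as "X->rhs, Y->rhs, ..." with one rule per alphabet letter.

A->CD, B->CB, C->D, D->A

  step 0 ⇒ step 1: BDB ⇒ CB·A·CB
    B ↦ CB
    D ↦ A
    A ↦ CD  (constrained at step 1)
    C ↦ D  (constrained at step 1)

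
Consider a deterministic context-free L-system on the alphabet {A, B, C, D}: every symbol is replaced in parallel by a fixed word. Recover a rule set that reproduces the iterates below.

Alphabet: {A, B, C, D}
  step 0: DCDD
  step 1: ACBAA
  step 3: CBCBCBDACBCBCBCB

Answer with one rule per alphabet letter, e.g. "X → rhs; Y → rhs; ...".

  step 0 ⇒ step 1: DCDD ⇒ A·CB·A·A
    C ↦ CB
    D ↦ A
    A ↦ CC  (constrained at step 1)
    B ↦ D  (constrained at step 1)

A->CC, B->D, C->CB, D->A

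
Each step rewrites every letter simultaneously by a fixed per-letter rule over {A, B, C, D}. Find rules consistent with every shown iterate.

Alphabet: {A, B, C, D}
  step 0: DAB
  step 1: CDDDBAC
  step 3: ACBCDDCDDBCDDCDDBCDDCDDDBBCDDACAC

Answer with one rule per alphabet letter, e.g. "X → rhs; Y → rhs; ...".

  step 0 ⇒ step 1: DAB ⇒ CDD·DB·AC
    A ↦ DB
    B ↦ AC
    D ↦ CDD
    C ↦ B  (constrained at step 1)

A->DB, B->AC, C->B, D->CDD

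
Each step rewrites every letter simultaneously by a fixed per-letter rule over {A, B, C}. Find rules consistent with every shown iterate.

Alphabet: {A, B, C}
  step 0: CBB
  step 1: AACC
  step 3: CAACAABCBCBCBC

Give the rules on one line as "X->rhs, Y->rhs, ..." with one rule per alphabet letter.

  step 0 ⇒ step 1: CBB ⇒ AA·C·C
    B ↦ C
    C ↦ AA
    A ↦ BC  (constrained at step 1)

A->BC, B->C, C->AA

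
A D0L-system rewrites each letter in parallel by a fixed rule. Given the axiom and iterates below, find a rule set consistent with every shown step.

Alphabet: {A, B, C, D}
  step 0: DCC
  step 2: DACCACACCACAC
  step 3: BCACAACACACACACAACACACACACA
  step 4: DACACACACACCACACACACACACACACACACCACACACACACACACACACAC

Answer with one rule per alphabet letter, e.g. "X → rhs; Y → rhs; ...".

A->C, B->DAC, C->ACA, D->B

  step 3 ⇒ step 4: BCACAACACACACACAACACACACACA ⇒ DAC·ACA·C·ACA·C·C·ACA·C·ACA·C·ACA·C·ACA·C·ACA·C·C·ACA·C·ACA·C·ACA·C·ACA·C·ACA·C
    A ↦ C
    B ↦ DAC
    C ↦ ACA
  step 2 ⇒ step 3: DACCACACCACAC ⇒ B·C·ACA·ACA·C·ACA·C·ACA·ACA·C·ACA·C·ACA
    D ↦ B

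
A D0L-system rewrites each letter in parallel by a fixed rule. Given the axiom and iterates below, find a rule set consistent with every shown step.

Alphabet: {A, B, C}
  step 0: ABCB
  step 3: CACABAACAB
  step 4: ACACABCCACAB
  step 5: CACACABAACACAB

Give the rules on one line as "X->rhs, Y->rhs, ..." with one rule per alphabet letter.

A->C, B->AB, C->A

  step 4 ⇒ step 5: ACACABCCACAB ⇒ C·A·C·A·C·AB·A·A·C·A·C·AB
    A ↦ C
    B ↦ AB
    C ↦ A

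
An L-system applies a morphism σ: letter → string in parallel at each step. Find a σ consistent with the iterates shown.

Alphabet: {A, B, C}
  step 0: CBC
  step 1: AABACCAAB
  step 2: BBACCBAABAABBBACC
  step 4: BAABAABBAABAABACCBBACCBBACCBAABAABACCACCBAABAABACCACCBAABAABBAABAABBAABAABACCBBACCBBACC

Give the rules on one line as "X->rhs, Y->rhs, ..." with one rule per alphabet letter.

  step 1 ⇒ step 2: AABACCAAB ⇒ B·B·ACC·B·AAB·AAB·B·B·ACC
    A ↦ B
    B ↦ ACC
    C ↦ AAB

A->B, B->ACC, C->AAB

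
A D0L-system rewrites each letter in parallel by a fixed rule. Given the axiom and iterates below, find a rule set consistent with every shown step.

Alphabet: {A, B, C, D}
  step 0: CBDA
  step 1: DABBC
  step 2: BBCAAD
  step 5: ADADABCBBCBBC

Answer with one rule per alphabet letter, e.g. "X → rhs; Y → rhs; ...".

A->BC, B->A, C->D, D->B

  step 1 ⇒ step 2: DABBC ⇒ B·BC·A·A·D
    A ↦ BC
    B ↦ A
    C ↦ D
    D ↦ B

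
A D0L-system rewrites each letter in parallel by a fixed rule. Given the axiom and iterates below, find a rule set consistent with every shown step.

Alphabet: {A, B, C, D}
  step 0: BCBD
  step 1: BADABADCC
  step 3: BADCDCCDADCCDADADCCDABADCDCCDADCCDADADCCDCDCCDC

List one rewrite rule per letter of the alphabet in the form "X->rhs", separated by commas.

A->DC, B->BA, C->DA, D->DCC

  step 0 ⇒ step 1: BCBD ⇒ BA·DA·BA·DCC
    B ↦ BA
    C ↦ DA
    D ↦ DCC
    A ↦ DC  (constrained at step 1)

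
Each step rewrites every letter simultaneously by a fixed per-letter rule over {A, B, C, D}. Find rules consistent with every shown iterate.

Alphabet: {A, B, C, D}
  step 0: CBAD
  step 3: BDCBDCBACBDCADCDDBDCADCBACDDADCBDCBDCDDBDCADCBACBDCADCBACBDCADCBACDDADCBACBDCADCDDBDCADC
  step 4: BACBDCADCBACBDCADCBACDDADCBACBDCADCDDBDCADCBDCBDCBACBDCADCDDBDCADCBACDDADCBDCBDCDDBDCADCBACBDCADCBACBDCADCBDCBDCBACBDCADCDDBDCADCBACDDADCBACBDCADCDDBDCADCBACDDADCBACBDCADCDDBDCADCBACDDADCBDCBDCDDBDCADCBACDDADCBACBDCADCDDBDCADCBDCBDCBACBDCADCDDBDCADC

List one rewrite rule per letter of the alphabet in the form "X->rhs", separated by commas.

A->DD, B->BAC, C->ADC, D->BDC

  step 3 ⇒ step 4: BDCBDCBACBDCADCDDBDCADCBACDDADCBDCBDCDDBDCADCBACBDCADCBACBDCADCBACDDADCBACBDCADCDDBDCADC ⇒ BAC·BDC·ADC·BAC·BDC·ADC·BAC·DD·ADC·BAC·BDC·ADC·DD·BDC·ADC·BDC·BDC·BAC·BDC·ADC·DD·BDC·ADC·BAC·DD·ADC·BDC·BDC·DD·BDC·ADC·BAC·BDC·ADC·BAC·BDC·ADC·BDC·BDC·BAC·BDC·ADC·DD·BDC·ADC·BAC·DD·ADC·BAC·BDC·ADC·DD·BDC·ADC·BAC·DD·ADC·BAC·BDC·ADC·DD·BDC·ADC·BAC·DD·ADC·BDC·BDC·DD·BDC·ADC·BAC·DD·ADC·BAC·BDC·ADC·DD·BDC·ADC·BDC·BDC·BAC·BDC·ADC·DD·BDC·ADC
    A ↦ DD
    B ↦ BAC
    C ↦ ADC
    D ↦ BDC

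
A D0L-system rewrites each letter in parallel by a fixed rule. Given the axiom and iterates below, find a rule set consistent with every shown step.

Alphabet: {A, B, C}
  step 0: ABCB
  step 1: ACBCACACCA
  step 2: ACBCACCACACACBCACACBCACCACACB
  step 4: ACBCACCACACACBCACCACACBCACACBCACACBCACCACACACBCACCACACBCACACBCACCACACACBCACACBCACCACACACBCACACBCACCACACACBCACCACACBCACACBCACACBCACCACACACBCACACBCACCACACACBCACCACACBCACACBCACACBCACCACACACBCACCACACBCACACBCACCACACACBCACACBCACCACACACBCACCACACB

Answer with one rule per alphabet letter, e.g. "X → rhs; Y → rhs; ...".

  step 1 ⇒ step 2: ACBCACACCA ⇒ ACB·CAC·CA·CAC·ACB·CAC·ACB·CAC·CAC·ACB
    A ↦ ACB
    B ↦ CA
    C ↦ CAC

A->ACB, B->CA, C->CAC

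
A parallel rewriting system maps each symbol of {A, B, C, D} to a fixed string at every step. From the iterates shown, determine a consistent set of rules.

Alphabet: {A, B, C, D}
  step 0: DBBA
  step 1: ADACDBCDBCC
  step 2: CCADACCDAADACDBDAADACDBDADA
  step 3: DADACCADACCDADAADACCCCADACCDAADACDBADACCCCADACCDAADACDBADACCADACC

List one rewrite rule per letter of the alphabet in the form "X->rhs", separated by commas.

A->CC, B->CDB, C->DA, D->ADA

  step 2 ⇒ step 3: CCADACCDAADACDBDAADACDBDADA ⇒ DA·DA·CC·ADA·CC·DA·DA·ADA·CC·CC·ADA·CC·DA·ADA·CDB·ADA·CC·CC·ADA·CC·DA·ADA·CDB·ADA·CC·ADA·CC
    A ↦ CC
    B ↦ CDB
    C ↦ DA
    D ↦ ADA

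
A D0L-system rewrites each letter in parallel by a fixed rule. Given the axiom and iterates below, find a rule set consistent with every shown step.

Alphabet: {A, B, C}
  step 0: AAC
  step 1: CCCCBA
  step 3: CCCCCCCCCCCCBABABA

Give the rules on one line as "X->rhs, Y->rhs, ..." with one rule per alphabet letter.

A->CC, B->C, C->BA

  step 0 ⇒ step 1: AAC ⇒ CC·CC·BA
    A ↦ CC
    C ↦ BA
    B ↦ C  (constrained at step 1)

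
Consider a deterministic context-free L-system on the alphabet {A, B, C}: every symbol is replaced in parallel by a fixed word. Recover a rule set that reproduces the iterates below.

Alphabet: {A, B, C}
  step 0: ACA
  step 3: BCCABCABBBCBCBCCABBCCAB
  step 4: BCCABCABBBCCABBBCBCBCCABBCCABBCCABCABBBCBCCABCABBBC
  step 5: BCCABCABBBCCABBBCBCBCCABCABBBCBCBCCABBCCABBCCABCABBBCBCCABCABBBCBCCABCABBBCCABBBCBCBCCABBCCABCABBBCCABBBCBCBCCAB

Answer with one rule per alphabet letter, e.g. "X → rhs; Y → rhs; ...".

  step 4 ⇒ step 5: BCCABCABBBCCABBBCBCBCCABBCCABBCCABCABBBCBCCABCABBBC ⇒ BC·CAB·CAB·B·BC·CAB·B·BC·BC·BC·CAB·CAB·B·BC·BC·BC·CAB·BC·CAB·BC·CAB·CAB·B·BC·BC·CAB·CAB·B·BC·BC·CAB·CAB·B·BC·CAB·B·BC·BC·BC·CAB·BC·CAB·CAB·B·BC·CAB·B·BC·BC·BC·CAB
    A ↦ B
    B ↦ BC
    C ↦ CAB

A->B, B->BC, C->CAB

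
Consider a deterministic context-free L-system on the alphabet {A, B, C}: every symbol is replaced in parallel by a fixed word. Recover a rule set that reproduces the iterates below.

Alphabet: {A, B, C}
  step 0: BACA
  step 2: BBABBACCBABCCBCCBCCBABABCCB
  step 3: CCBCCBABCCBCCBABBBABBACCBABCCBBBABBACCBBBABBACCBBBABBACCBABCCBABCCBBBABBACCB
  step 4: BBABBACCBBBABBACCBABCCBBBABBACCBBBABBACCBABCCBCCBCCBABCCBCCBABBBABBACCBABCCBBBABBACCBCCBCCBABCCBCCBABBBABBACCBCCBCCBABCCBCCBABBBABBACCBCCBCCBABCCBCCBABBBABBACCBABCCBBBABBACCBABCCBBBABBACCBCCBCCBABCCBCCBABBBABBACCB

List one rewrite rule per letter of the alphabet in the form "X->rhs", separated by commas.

A->AB, B->CCB, C->BBA

  step 3 ⇒ step 4: CCBCCBABCCBCCBABBBABBACCBABCCBBBABBACCBBBABBACCBBBABBACCBABCCBABCCBBBABBACCB ⇒ BBA·BBA·CCB·BBA·BBA·CCB·AB·CCB·BBA·BBA·CCB·BBA·BBA·CCB·AB·CCB·CCB·CCB·AB·CCB·CCB·AB·BBA·BBA·CCB·AB·CCB·BBA·BBA·CCB·CCB·CCB·AB·CCB·CCB·AB·BBA·BBA·CCB·CCB·CCB·AB·CCB·CCB·AB·BBA·BBA·CCB·CCB·CCB·AB·CCB·CCB·AB·BBA·BBA·CCB·AB·CCB·BBA·BBA·CCB·AB·CCB·BBA·BBA·CCB·CCB·CCB·AB·CCB·CCB·AB·BBA·BBA·CCB
    A ↦ AB
    B ↦ CCB
    C ↦ BBA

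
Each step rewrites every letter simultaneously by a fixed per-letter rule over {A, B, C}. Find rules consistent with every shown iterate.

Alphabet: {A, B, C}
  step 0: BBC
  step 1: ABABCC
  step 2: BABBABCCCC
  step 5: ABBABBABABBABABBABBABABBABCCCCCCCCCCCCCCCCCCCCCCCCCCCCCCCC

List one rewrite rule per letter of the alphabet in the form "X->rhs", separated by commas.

  step 1 ⇒ step 2: ABABCC ⇒ B·AB·B·AB·CC·CC
    A ↦ B
    B ↦ AB
    C ↦ CC

A->B, B->AB, C->CC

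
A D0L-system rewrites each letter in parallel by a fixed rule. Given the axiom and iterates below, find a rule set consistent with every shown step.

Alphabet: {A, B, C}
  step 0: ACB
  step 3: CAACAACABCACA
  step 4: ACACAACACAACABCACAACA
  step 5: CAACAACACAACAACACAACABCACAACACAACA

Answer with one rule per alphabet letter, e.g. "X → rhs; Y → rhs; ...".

  step 4 ⇒ step 5: ACACAACACAACABCACAACA ⇒ CA·A·CA·A·CA·CA·A·CA·A·CA·CA·A·CA·BC·A·CA·A·CA·CA·A·CA
    A ↦ CA
    B ↦ BC
    C ↦ A

A->CA, B->BC, C->A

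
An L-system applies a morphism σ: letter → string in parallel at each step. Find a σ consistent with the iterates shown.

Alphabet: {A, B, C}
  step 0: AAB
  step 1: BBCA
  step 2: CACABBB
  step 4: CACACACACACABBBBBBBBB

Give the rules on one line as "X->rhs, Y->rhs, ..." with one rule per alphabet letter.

A->B, B->CA, C->BB

  step 1 ⇒ step 2: BBCA ⇒ CA·CA·BB·B
    A ↦ B
    B ↦ CA
    C ↦ BB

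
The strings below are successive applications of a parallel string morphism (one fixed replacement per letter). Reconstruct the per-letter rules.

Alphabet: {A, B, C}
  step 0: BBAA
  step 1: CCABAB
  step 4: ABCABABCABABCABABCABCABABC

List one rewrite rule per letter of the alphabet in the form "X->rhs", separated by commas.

A->AB, B->C, C->AB

  step 0 ⇒ step 1: BBAA ⇒ C·C·AB·AB
    A ↦ AB
    B ↦ C
    C ↦ AB  (constrained at step 1)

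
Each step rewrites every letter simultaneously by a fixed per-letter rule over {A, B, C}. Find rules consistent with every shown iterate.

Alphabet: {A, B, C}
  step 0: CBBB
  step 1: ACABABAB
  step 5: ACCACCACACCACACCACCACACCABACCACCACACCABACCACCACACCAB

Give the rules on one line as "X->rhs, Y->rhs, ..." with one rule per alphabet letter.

A->C, B->AB, C->AC

  step 0 ⇒ step 1: CBBB ⇒ AC·AB·AB·AB
    B ↦ AB
    C ↦ AC
    A ↦ C  (constrained at step 1)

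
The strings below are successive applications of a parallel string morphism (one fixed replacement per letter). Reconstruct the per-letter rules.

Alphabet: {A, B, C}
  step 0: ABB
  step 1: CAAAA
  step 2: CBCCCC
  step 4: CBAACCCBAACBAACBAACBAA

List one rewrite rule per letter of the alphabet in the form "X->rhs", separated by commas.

A->C, B->AA, C->CB

  step 1 ⇒ step 2: CAAAA ⇒ CB·C·C·C·C
    A ↦ C
    C ↦ CB
  step 0 ⇒ step 1: ABB ⇒ C·AA·AA
    B ↦ AA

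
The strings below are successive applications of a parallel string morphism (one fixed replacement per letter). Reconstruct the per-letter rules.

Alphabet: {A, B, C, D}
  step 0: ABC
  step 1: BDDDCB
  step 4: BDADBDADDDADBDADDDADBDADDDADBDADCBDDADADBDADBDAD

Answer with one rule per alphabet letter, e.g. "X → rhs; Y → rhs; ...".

A->BD, B->DD, C->CB, D->AD

  step 0 ⇒ step 1: ABC ⇒ BD·DD·CB
    A ↦ BD
    B ↦ DD
    C ↦ CB
    D ↦ AD  (constrained at step 1)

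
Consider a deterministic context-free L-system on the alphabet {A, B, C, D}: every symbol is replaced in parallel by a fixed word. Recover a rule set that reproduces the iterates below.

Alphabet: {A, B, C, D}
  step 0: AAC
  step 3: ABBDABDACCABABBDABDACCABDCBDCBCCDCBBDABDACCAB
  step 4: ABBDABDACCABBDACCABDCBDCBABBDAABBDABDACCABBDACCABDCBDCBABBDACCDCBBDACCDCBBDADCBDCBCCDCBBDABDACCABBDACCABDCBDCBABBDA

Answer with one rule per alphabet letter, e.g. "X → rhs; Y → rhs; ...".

  step 3 ⇒ step 4: ABBDABDACCABABBDABDACCABDCBDCBCCDCBBDABDACCAB ⇒ AB·BDA·BDA·CC·AB·BDA·CC·AB·DCB·DCB·AB·BDA·AB·BDA·BDA·CC·AB·BDA·CC·AB·DCB·DCB·AB·BDA·CC·DCB·BDA·CC·DCB·BDA·DCB·DCB·CC·DCB·BDA·BDA·CC·AB·BDA·CC·AB·DCB·DCB·AB·BDA
    A ↦ AB
    B ↦ BDA
    C ↦ DCB
    D ↦ CC

A->AB, B->BDA, C->DCB, D->CC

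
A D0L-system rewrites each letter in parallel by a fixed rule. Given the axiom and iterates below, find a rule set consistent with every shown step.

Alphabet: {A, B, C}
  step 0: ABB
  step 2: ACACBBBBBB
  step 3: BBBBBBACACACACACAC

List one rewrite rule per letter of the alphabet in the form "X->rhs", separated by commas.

  step 2 ⇒ step 3: ACACBBBBBB ⇒ BB·B·BB·B·AC·AC·AC·AC·AC·AC
    A ↦ BB
    B ↦ AC
    C ↦ B

A->BB, B->AC, C->B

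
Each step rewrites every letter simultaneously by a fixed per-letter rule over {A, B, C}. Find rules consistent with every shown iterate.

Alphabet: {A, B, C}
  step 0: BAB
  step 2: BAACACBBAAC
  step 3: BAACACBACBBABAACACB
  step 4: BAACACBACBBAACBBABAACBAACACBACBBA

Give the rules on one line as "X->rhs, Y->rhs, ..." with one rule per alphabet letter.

A->AC, B->BA, C->B

  step 3 ⇒ step 4: BAACACBACBBABAACACB ⇒ BA·AC·AC·B·AC·B·BA·AC·B·BA·BA·AC·BA·AC·AC·B·AC·B·BA
    A ↦ AC
    B ↦ BA
    C ↦ B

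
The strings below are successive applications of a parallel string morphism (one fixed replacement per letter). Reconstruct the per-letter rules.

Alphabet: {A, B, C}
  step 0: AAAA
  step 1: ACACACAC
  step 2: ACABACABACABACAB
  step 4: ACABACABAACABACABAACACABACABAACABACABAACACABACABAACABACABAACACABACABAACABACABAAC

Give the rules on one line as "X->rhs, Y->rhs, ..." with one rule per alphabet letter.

  step 1 ⇒ step 2: ACACACAC ⇒ AC·AB·AC·AB·AC·AB·AC·AB
    A ↦ AC
    C ↦ AB
    B ↦ ABA  (constrained at step 2)

A->AC, B->ABA, C->AB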